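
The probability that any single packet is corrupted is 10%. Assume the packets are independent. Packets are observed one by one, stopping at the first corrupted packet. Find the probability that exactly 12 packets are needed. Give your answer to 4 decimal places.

0.0314

Geometric (trials to first success), p = 0.10.
P(Y = 12) = (1−p)^11 · p = 0.31381 · 0.10 = 0.031381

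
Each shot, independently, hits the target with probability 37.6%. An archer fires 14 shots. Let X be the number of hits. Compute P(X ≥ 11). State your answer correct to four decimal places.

0.0022

X ~ Binomial(14, 0.376); P(X ≥ 11) = Σ C(14,k) p^k (1−p)^(14−k) over k:
  k=11: C(14,11)·0.376^11·0.624^3 = 0.001878
  k=12: C(14,12)·0.376^12·0.624^2 = 0.000283
  k=13: C(14,13)·0.376^13·0.624^1 = 0.000026
  k=14: C(14,14)·0.376^14·0.624^0 = 0.000001
Total = 0.002188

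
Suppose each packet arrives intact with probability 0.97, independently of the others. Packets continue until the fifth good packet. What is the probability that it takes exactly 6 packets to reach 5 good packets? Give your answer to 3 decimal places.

Y = trial on which the fifth success occurs; negative binomial, r=5, p=0.97.
P(Y=6) = C(5,4) · p^5 · (1−p)^1
= 5 · 0.85873 · 0.03 = 0.12881

0.129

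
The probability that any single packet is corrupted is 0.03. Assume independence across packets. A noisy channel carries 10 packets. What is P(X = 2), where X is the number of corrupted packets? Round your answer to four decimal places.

X ~ Binomial(n=10, p=0.03).
P(X=2) = C(10,2) · p^2 · (1−p)^8
= 45 · 0.0009 · 0.78374 = 0.031742

0.0317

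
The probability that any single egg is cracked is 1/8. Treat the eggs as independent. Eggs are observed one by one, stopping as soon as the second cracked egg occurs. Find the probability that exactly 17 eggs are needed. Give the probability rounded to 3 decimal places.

0.034

Y = trial on which the second success occurs; negative binomial, r=2, p=0.125.
P(Y=17) = C(16,1) · p^2 · (1−p)^15
= 16 · 0.015625 · 0.13493 = 0.03373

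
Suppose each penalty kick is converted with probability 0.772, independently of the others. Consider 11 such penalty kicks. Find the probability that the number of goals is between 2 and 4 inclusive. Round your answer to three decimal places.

0.004

X ~ Binomial(11, 0.772); P(2 ≤ X ≤ 4) = Σ C(11,k) p^k (1−p)^(11−k) over k:
  k=2: C(11,2)·0.772^2·0.228^9 = 0.00005
  k=3: C(11,3)·0.772^3·0.228^8 = 0.00055
  k=4: C(11,4)·0.772^4·0.228^7 = 0.00375
Total = 0.00436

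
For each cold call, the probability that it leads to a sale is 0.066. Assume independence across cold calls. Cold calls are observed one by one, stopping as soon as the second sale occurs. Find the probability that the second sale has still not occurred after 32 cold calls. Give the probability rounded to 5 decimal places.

Needing more than 32 cold calls ⇔ fewer than 2 successes in the first 32. With X ~ Binomial(32, 0.066), P(Y > 32) = P(X ≤ 1).
  k=0: C(32,0)·0.066^0·0.934^32 = 0.1124864
  k=1: C(32,1)·0.066^1·0.934^31 = 0.2543590
P(X ≤ 1) = 0.3668454

0.36685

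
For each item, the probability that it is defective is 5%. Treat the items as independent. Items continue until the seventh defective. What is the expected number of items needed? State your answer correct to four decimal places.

140.0000

Y = total items until the seventh success; negative binomial with r=7, p=0.05.
E[Y] = r / p = 7 / 0.05 = 140.000000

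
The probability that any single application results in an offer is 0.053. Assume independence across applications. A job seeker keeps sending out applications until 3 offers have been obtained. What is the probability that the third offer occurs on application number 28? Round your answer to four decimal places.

Y = trial on which the third success occurs; negative binomial, r=3, p=0.053.
P(Y=28) = C(27,2) · p^3 · (1−p)^25
= 351 · 0.00014888 · 0.2563 = 0.013393

0.0134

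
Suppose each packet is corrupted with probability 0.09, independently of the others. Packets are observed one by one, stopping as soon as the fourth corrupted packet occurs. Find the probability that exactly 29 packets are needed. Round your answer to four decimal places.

Y = trial on which the fourth success occurs; negative binomial, r=4, p=0.09.
P(Y=29) = C(28,3) · p^4 · (1−p)^25
= 3276 · 6.561e-05 · 0.094631 = 0.020340

0.0203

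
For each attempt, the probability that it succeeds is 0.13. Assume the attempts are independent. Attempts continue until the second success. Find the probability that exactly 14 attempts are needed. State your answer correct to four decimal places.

0.0413

Y = trial on which the second success occurs; negative binomial, r=2, p=0.13.
P(Y=14) = C(13,1) · p^2 · (1−p)^12
= 13 · 0.0169 · 0.18803 = 0.041311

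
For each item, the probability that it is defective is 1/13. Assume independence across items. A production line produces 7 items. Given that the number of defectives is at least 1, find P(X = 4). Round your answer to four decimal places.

0.0022

X ~ Binomial(7, 0.076923). Want P(X=4 | X≥1) = P(X=4) / P(X≥1).
P(X=4) = C(7,4)·0.076923^4·0.923077^3 = 0.000964
P(X≥1) = 1 − 0.571038 = 0.428962
Ratio = 0.000964 / 0.428962 = 0.002247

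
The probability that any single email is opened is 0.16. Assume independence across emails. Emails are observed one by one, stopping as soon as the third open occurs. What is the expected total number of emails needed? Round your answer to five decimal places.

Y = total emails until the third success; negative binomial with r=3, p=0.16.
E[Y] = r / p = 3 / 0.16 = 18.7500000

18.75000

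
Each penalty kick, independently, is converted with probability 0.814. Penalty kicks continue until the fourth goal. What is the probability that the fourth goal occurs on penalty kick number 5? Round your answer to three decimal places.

0.327

Y = trial on which the fourth success occurs; negative binomial, r=4, p=0.814.
P(Y=5) = C(4,3) · p^4 · (1−p)^1
= 4 · 0.43903 · 0.186 = 0.32664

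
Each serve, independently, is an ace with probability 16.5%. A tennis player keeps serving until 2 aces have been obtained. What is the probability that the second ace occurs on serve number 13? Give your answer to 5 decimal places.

0.04495

Y = trial on which the second success occurs; negative binomial, r=2, p=0.165.
P(Y=13) = C(12,1) · p^2 · (1−p)^11
= 12 · 0.027225 · 0.13758 = 0.0449470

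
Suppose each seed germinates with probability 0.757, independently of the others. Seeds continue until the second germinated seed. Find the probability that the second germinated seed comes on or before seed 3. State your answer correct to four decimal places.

0.8516

Finishing within 3 seeds ⇔ at least 2 successes in the first 3. With X ~ Binomial(3, 0.757), P(Y ≤ 3) = 1 − P(X ≤ 1).
  k=0: C(3,0)·0.757^0·0.243^3 = 0.014349
  k=1: C(3,1)·0.757^1·0.243^2 = 0.134100
1 − 0.148449 = 0.851551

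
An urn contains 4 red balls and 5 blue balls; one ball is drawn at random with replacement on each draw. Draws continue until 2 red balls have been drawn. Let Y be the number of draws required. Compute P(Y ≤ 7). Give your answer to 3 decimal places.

Finishing within 7 draws ⇔ at least 2 successes in the first 7. With X ~ Binomial(7, 0.444444), P(Y ≤ 7) = 1 − P(X ≤ 1).
  k=0: C(7,0)·0.444444^0·0.555556^7 = 0.01633
  k=1: C(7,1)·0.444444^1·0.555556^6 = 0.09147
1 − 0.10780 = 0.89220

0.892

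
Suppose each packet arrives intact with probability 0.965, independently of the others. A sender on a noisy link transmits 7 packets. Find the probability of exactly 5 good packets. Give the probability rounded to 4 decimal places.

0.0215

X ~ Binomial(n=7, p=0.965).
P(X=5) = C(7,5) · p^5 · (1−p)^2
= 21 · 0.83683 · 0.001225 = 0.021527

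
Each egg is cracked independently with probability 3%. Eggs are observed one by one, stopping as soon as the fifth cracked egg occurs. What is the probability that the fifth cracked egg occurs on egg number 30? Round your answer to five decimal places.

0.00027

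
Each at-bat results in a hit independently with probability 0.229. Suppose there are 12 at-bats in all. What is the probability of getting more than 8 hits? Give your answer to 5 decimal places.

X ~ Binomial(12, 0.229); P(X ≥ 9) = Σ C(12,k) p^k (1−p)^(12−k) over k:
  k=9: C(12,9)·0.229^9·0.771^3 = 0.0001746
  k=10: C(12,10)·0.229^10·0.771^2 = 0.0000156
  k=11: C(12,11)·0.229^11·0.771^1 = 0.0000008
  k=12: C(12,12)·0.229^12·0.771^0 = 0.0000000
Total = 0.0001910

0.00019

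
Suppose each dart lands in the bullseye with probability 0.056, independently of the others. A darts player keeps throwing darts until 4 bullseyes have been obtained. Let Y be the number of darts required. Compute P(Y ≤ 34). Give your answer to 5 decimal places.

Finishing within 34 darts ⇔ at least 4 successes in the first 34. With X ~ Binomial(34, 0.056), P(Y ≤ 34) = 1 − P(X ≤ 3).
  k=0: C(34,0)·0.056^0·0.944^34 = 0.1409444
  k=1: C(34,1)·0.056^1·0.944^33 = 0.2842777
  k=2: C(34,2)·0.056^2·0.944^32 = 0.2782548
  k=3: C(34,3)·0.056^3·0.944^31 = 0.1760709
1 − 0.8795478 = 0.1204522

0.12045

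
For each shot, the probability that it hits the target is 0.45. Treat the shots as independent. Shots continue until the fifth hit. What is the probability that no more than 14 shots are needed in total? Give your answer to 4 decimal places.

Finishing within 14 shots ⇔ at least 5 successes in the first 14. With X ~ Binomial(14, 0.45), P(Y ≤ 14) = 1 − P(X ≤ 4).
  k=0: C(14,0)·0.45^0·0.55^14 = 0.000232
  k=1: C(14,1)·0.45^1·0.55^13 = 0.002655
  k=2: C(14,2)·0.45^2·0.55^12 = 0.014119
  k=3: C(14,3)·0.45^3·0.55^11 = 0.046209
  k=4: C(14,4)·0.45^4·0.55^10 = 0.103971
1 − 0.167186 = 0.832814

0.8328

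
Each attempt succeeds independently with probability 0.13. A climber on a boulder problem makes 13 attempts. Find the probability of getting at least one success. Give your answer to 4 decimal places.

0.8364

P(at least one) = 1 − P(none) = 1 − (1 − 0.13)^13
= 1 − 0.163588 = 0.836412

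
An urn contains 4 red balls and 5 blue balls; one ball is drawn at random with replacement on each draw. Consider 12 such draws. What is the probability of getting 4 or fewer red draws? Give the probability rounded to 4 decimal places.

0.3183

X ~ Binomial(12, 0.444444); P(X ≤ 4) = Σ C(12,k) p^k (1−p)^(12−k) over k:
  k=0: C(12,0)·0.444444^0·0.555556^12 = 0.000864
  k=1: C(12,1)·0.444444^1·0.555556^11 = 0.008299
  k=2: C(12,2)·0.444444^2·0.555556^10 = 0.036514
  k=3: C(12,3)·0.444444^3·0.555556^9 = 0.097369
  k=4: C(12,4)·0.444444^4·0.555556^8 = 0.175265
Total = 0.318311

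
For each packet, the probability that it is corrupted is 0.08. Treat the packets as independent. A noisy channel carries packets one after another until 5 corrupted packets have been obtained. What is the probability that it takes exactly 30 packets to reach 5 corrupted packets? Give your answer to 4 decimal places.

0.0097

Y = trial on which the fifth success occurs; negative binomial, r=5, p=0.08.
P(Y=30) = C(29,4) · p^5 · (1−p)^25
= 23751 · 3.2768e-06 · 0.12436 = 0.009679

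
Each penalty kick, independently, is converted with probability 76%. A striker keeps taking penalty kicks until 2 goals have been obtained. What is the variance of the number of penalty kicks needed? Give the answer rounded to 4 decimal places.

Y = total penalty kicks until the second success; negative binomial with r=2, p=0.76.
Var(Y) = r(1−p)/p² = 2·0.24 / 0.76² = 0.831025

0.8310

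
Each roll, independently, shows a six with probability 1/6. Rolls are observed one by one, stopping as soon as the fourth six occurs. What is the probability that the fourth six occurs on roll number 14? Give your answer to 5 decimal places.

Y = trial on which the fourth success occurs; negative binomial, r=4, p=0.166667.
P(Y=14) = C(13,3) · p^4 · (1−p)^10
= 286 · 0.0007716 · 0.16151 = 0.0356409

0.03564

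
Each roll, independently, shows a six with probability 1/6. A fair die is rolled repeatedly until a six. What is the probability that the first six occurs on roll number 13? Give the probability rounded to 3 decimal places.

0.019

Geometric (trials to first success), p = 0.166667.
P(Y = 13) = (1−p)^12 · p = 0.11216 · 0.166667 = 0.01869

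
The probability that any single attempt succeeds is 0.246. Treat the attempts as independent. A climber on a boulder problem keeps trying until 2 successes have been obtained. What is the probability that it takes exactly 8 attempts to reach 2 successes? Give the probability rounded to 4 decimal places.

Y = trial on which the second success occurs; negative binomial, r=2, p=0.246.
P(Y=8) = C(7,1) · p^2 · (1−p)^6
= 7 · 0.060516 · 0.18375 = 0.077839

0.0778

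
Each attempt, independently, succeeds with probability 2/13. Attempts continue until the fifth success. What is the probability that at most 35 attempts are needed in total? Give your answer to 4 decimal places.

Finishing within 35 attempts ⇔ at least 5 successes in the first 35. With X ~ Binomial(35, 0.153846), P(Y ≤ 35) = 1 − P(X ≤ 4).
  k=0: C(35,0)·0.153846^0·0.846154^35 = 0.002889
  k=1: C(35,1)·0.153846^1·0.846154^34 = 0.018384
  k=2: C(35,2)·0.153846^2·0.846154^33 = 0.056822
  k=3: C(35,3)·0.153846^3·0.846154^32 = 0.113644
  k=4: C(35,4)·0.153846^4·0.846154^31 = 0.165301
1 − 0.357040 = 0.642960

0.6430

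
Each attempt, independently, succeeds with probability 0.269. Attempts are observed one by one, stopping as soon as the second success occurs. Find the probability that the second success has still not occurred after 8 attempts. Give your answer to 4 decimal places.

0.3216

Needing more than 8 attempts ⇔ fewer than 2 successes in the first 8. With X ~ Binomial(8, 0.269), P(Y > 8) = P(X ≤ 1).
  k=0: C(8,0)·0.269^0·0.731^8 = 0.081534
  k=1: C(8,1)·0.269^1·0.731^7 = 0.240029
P(X ≤ 1) = 0.321563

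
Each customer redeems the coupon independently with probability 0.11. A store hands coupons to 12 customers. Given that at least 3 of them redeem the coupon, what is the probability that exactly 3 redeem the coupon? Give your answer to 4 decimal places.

0.7452

X ~ Binomial(12, 0.11). Want P(X=3 | X≥3) = P(X=3) / P(X≥3).
P(X=3) = C(12,3)·0.11^3·0.89^9 = 0.102591
P(X≥3) = 1 − 0.246990 − 0.366323 − 0.249017 = 0.137670
Ratio = 0.102591 / 0.137670 = 0.745200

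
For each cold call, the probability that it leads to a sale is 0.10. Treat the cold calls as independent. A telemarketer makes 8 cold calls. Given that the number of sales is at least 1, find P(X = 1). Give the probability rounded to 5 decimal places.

0.67184

X ~ Binomial(8, 0.10). Want P(X=1 | X≥1) = P(X=1) / P(X≥1).
P(X=1) = C(8,1)·0.10^1·0.90^7 = 0.3826375
P(X≥1) = 1 − 0.4304672 = 0.5695328
Ratio = 0.3826375 / 0.5695328 = 0.6718446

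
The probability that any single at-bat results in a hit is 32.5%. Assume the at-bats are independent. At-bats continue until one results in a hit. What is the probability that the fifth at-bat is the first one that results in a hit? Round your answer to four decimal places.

Geometric (trials to first success), p = 0.325.
P(Y = 5) = (1−p)^4 · p = 0.20759 · 0.325 = 0.067468

0.0675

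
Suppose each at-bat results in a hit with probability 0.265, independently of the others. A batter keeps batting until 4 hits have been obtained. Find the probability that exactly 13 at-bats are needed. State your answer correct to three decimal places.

Y = trial on which the fourth success occurs; negative binomial, r=4, p=0.265.
P(Y=13) = C(12,3) · p^4 · (1−p)^9
= 220 · 0.0049316 · 0.062602 = 0.06792

0.068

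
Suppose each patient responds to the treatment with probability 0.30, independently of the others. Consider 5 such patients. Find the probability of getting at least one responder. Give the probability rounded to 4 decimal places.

P(at least one) = 1 − P(none) = 1 − (1 − 0.30)^5
= 1 − 0.168070 = 0.831930

0.8319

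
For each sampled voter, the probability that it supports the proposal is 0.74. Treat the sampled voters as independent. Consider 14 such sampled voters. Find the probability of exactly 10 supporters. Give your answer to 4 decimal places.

0.2252

X ~ Binomial(n=14, p=0.74).
P(X=10) = C(14,10) · p^10 · (1−p)^4
= 1001 · 0.04924 · 0.0045698 = 0.225240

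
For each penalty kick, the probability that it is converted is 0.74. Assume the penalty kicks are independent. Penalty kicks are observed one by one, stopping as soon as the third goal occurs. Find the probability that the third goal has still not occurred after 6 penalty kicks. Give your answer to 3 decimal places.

0.043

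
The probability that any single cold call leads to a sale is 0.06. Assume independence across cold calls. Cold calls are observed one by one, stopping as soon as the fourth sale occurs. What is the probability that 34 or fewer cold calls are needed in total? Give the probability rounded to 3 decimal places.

Finishing within 34 cold calls ⇔ at least 4 successes in the first 34. With X ~ Binomial(34, 0.06), P(Y ≤ 34) = 1 − P(X ≤ 3).
  k=0: C(34,0)·0.06^0·0.94^34 = 0.12200
  k=1: C(34,1)·0.06^1·0.94^33 = 0.26476
  k=2: C(34,2)·0.06^2·0.94^32 = 0.27884
  k=3: C(34,3)·0.06^3·0.94^31 = 0.18985
1 − 0.85544 = 0.14456

0.145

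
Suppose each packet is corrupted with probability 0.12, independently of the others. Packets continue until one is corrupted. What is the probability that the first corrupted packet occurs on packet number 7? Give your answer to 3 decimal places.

Geometric (trials to first success), p = 0.12.
P(Y = 7) = (1−p)^6 · p = 0.4644 · 0.12 = 0.05573

0.056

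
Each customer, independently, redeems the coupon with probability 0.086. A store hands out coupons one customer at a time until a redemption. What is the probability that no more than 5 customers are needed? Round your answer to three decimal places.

Y = number of customers to the first success; geometric, p = 0.086.
P(Y ≤ 5) = 1 − (1−p)^5 = 1 − 0.63787 = 0.36213

0.362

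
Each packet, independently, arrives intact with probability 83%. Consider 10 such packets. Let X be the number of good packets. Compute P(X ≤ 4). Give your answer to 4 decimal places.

0.0027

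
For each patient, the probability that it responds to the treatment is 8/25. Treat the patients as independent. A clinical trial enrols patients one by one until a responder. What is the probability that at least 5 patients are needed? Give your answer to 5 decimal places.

Y = number of patients to the first success; geometric, p = 0.32.
P(Y > 4) = P(first 4 all fail) = (1−p)^4 = 0.2138138

0.21381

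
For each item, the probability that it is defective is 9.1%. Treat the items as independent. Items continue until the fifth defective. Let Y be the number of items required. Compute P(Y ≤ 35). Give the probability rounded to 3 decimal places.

0.210

Finishing within 35 items ⇔ at least 5 successes in the first 35. With X ~ Binomial(35, 0.091), P(Y ≤ 35) = 1 − P(X ≤ 4).
  k=0: C(35,0)·0.091^0·0.909^35 = 0.03546
  k=1: C(35,1)·0.091^1·0.909^34 = 0.12425
  k=2: C(35,2)·0.091^2·0.909^33 = 0.21145
  k=3: C(35,3)·0.091^3·0.909^32 = 0.23285
  k=4: C(35,4)·0.091^4·0.909^31 = 0.18649
1 − 0.79049 = 0.20951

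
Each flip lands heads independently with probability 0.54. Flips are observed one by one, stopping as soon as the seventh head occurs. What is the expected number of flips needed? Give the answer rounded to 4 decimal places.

12.9630

Y = total flips until the seventh success; negative binomial with r=7, p=0.54.
E[Y] = r / p = 7 / 0.54 = 12.962963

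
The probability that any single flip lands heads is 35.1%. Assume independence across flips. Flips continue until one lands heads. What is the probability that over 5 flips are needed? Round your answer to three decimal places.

0.115

Y = number of flips to the first success; geometric, p = 0.351.
P(Y > 5) = P(first 5 all fail) = (1−p)^5 = 0.11514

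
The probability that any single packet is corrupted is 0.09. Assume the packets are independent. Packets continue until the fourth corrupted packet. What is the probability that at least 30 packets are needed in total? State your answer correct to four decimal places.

0.7381

Needing more than 29 packets ⇔ fewer than 4 successes in the first 29. With X ~ Binomial(29, 0.09), P(Y > 29) = P(X ≤ 3).
  k=0: C(29,0)·0.09^0·0.91^29 = 0.064893
  k=1: C(29,1)·0.09^1·0.91^28 = 0.186123
  k=2: C(29,2)·0.09^2·0.91^27 = 0.257708
  k=3: C(29,3)·0.09^3·0.91^26 = 0.229389
P(X ≤ 3) = 0.738113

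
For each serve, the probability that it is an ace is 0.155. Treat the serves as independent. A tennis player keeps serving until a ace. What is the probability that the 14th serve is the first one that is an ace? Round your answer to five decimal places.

Geometric (trials to first success), p = 0.155.
P(Y = 14) = (1−p)^13 · p = 0.11198 · 0.155 = 0.0173568

0.01736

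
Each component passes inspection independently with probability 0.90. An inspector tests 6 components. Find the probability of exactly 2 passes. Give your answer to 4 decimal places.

0.0012

X ~ Binomial(n=6, p=0.90).
P(X=2) = C(6,2) · p^2 · (1−p)^4
= 15 · 0.81 · 0.0001 = 0.001215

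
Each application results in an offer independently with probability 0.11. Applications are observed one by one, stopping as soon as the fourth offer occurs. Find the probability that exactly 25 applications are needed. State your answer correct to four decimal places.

Y = trial on which the fourth success occurs; negative binomial, r=4, p=0.11.
P(Y=25) = C(24,3) · p^4 · (1−p)^21
= 2024 · 0.00014641 · 0.086535 = 0.025643

0.0256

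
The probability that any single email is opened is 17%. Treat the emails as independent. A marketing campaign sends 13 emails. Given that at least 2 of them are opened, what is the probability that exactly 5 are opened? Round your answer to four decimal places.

0.0610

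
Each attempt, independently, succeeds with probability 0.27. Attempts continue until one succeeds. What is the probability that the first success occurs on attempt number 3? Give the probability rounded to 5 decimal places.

Geometric (trials to first success), p = 0.27.
P(Y = 3) = (1−p)^2 · p = 0.5329 · 0.27 = 0.1438830

0.14388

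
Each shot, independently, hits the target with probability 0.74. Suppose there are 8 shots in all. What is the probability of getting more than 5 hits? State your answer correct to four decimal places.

0.6535

X ~ Binomial(8, 0.74); P(X ≥ 6) = Σ C(8,k) p^k (1−p)^(8−k) over k:
  k=6: C(8,6)·0.74^6·0.26^2 = 0.310810
  k=7: C(8,7)·0.74^7·0.26^1 = 0.252747
  k=8: C(8,8)·0.74^8·0.26^0 = 0.089919
Total = 0.653476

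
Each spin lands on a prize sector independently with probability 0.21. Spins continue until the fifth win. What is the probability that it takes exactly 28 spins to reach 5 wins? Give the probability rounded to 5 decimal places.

0.03168

Y = trial on which the fifth success occurs; negative binomial, r=5, p=0.21.
P(Y=28) = C(27,4) · p^5 · (1−p)^23
= 17550 · 0.00040841 · 0.00442 = 0.0316808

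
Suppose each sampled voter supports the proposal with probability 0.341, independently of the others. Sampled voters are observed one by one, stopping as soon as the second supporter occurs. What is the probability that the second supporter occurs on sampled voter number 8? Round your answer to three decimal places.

0.067

Y = trial on which the second success occurs; negative binomial, r=2, p=0.341.
P(Y=8) = C(7,1) · p^2 · (1−p)^6
= 7 · 0.11628 · 0.081905 = 0.06667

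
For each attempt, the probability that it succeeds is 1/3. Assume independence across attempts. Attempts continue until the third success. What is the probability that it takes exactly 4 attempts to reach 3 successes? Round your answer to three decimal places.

Y = trial on which the third success occurs; negative binomial, r=3, p=0.333333.
P(Y=4) = C(3,2) · p^3 · (1−p)^1
= 3 · 0.037037 · 0.66667 = 0.07407

0.074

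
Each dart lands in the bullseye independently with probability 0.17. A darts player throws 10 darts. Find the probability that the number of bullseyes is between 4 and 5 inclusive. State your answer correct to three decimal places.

0.071

X ~ Binomial(10, 0.17); P(4 ≤ X ≤ 5) = Σ C(10,k) p^k (1−p)^(10−k) over k:
  k=4: C(10,4)·0.17^4·0.83^6 = 0.05734
  k=5: C(10,5)·0.17^5·0.83^5 = 0.01409
Total = 0.07144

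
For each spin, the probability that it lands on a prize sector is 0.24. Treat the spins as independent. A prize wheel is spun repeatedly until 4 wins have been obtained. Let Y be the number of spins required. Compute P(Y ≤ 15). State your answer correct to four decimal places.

Finishing within 15 spins ⇔ at least 4 successes in the first 15. With X ~ Binomial(15, 0.24), P(Y ≤ 15) = 1 − P(X ≤ 3).
  k=0: C(15,0)·0.24^0·0.76^15 = 0.016301
  k=1: C(15,1)·0.24^1·0.76^14 = 0.077213
  k=2: C(15,2)·0.24^2·0.76^13 = 0.170682
  k=3: C(15,3)·0.24^3·0.76^12 = 0.233565
1 − 0.497762 = 0.502238

0.5022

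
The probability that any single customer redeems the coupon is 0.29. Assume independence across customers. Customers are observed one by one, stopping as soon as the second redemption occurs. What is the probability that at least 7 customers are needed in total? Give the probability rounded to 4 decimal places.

0.4420

Needing more than 6 customers ⇔ fewer than 2 successes in the first 6. With X ~ Binomial(6, 0.29), P(Y > 6) = P(X ≤ 1).
  k=0: C(6,0)·0.29^0·0.71^6 = 0.128100
  k=1: C(6,1)·0.29^1·0.71^5 = 0.313936
P(X ≤ 1) = 0.442036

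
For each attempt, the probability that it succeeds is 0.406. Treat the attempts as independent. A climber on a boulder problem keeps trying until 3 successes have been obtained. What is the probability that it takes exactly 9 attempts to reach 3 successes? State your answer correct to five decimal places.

Y = trial on which the third success occurs; negative binomial, r=3, p=0.406.
P(Y=9) = C(8,2) · p^3 · (1−p)^6
= 28 · 0.066923 · 0.043926 = 0.0823104

0.08231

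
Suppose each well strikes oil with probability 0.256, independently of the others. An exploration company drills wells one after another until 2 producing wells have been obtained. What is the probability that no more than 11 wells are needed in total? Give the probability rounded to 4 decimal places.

0.8150

Finishing within 11 wells ⇔ at least 2 successes in the first 11. With X ~ Binomial(11, 0.256), P(Y ≤ 11) = 1 − P(X ≤ 1).
  k=0: C(11,0)·0.256^0·0.744^11 = 0.038664
  k=1: C(11,1)·0.256^1·0.744^10 = 0.146340
1 − 0.185003 = 0.814997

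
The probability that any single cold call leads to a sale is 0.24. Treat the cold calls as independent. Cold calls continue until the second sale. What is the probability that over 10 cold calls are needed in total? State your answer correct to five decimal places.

0.26731

Needing more than 10 cold calls ⇔ fewer than 2 successes in the first 10. With X ~ Binomial(10, 0.24), P(Y > 10) = P(X ≤ 1).
  k=0: C(10,0)·0.24^0·0.76^10 = 0.0642889
  k=1: C(10,1)·0.24^1·0.76^9 = 0.2030175
P(X ≤ 1) = 0.2673064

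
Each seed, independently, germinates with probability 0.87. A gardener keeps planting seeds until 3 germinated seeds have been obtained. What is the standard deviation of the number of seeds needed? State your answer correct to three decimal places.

Y = total seeds until the third success; negative binomial with r=3, p=0.87.
SD(Y) = √[r(1−p)/p²] = √(0.51526) = 0.71782

0.718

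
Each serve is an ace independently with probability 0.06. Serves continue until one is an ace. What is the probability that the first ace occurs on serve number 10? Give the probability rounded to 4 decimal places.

Geometric (trials to first success), p = 0.06.
P(Y = 10) = (1−p)^9 · p = 0.57299 · 0.06 = 0.034380

0.0344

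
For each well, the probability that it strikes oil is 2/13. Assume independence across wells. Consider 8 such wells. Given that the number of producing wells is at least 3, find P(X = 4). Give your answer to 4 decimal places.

0.1799

X ~ Binomial(8, 0.153846). Want P(X=4 | X≥3) = P(X=4) / P(X≥3).
P(X=4) = C(8,4)·0.153846^4·0.846154^4 = 0.020102
P(X≥3) = 1 − 0.262781 − 0.382228 − 0.243236 = 0.111755
Ratio = 0.020102 / 0.111755 = 0.179876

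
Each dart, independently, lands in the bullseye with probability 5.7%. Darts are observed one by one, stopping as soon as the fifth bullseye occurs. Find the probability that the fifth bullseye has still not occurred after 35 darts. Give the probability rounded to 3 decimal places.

0.953

Needing more than 35 darts ⇔ fewer than 5 successes in the first 35. With X ~ Binomial(35, 0.057), P(Y > 35) = P(X ≤ 4).
  k=0: C(35,0)·0.057^0·0.943^35 = 0.12821
  k=1: C(35,1)·0.057^1·0.943^34 = 0.27123
  k=2: C(35,2)·0.057^2·0.943^33 = 0.27871
  k=3: C(35,3)·0.057^3·0.943^32 = 0.18531
  k=4: C(35,4)·0.057^4·0.943^31 = 0.08961
P(X ≤ 4) = 0.95307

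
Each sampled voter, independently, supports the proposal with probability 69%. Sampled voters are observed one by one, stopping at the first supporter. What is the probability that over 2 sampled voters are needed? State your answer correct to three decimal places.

0.096

Y = number of sampled voters to the first success; geometric, p = 0.69.
P(Y > 2) = P(first 2 all fail) = (1−p)^2 = 0.09610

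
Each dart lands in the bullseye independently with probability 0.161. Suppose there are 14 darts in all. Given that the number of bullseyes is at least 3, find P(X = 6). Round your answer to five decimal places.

X ~ Binomial(14, 0.161). Want P(X=6 | X≥3) = P(X=6) / P(X≥3).
P(X=6) = C(14,6)·0.161^6·0.839^8 = 0.0128412
P(X≥3) = 1 − 0.0856382 − 0.2300697 − 0.2869701 = 0.3973220
Ratio = 0.0128412 / 0.3973220 = 0.0323194

0.03232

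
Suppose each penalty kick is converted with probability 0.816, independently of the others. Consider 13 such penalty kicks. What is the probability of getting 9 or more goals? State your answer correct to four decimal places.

0.9263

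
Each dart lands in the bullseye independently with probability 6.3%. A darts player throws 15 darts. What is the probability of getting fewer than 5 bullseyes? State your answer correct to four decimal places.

0.9983

X ~ Binomial(15, 0.063); P(X ≤ 4) = Σ C(15,k) p^k (1−p)^(15−k) over k:
  k=0: C(15,0)·0.063^0·0.937^15 = 0.376785
  k=1: C(15,1)·0.063^1·0.937^14 = 0.380002
  k=2: C(15,2)·0.063^2·0.937^13 = 0.178848
  k=3: C(15,3)·0.063^3·0.937^12 = 0.052108
  k=4: C(15,4)·0.063^4·0.937^11 = 0.010511
Total = 0.998255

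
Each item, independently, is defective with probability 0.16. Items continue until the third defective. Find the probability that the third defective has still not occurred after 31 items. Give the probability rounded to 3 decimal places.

0.107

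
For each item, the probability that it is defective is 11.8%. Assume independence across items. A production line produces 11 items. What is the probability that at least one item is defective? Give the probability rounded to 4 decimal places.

0.7487

P(at least one) = 1 − P(none) = 1 − (1 − 0.118)^11
= 1 − 0.251278 = 0.748722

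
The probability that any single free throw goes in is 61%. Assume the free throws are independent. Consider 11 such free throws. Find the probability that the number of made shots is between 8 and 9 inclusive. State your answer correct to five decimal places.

0.28546

X ~ Binomial(11, 0.61); P(8 ≤ X ≤ 9) = Σ C(11,k) p^k (1−p)^(11−k) over k:
  k=8: C(11,8)·0.61^8·0.39^3 = 0.1876361
  k=9: C(11,9)·0.61^9·0.39^2 = 0.0978274
Total = 0.2854635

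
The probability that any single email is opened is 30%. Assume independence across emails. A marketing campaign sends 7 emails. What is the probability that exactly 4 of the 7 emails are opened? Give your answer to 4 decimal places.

X ~ Binomial(n=7, p=0.30).
P(X=4) = C(7,4) · p^4 · (1−p)^3
= 35 · 0.0081 · 0.343 = 0.097240

0.0972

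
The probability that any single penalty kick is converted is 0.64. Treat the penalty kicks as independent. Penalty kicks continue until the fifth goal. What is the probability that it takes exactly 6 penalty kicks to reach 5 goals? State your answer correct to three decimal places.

0.193

Y = trial on which the fifth success occurs; negative binomial, r=5, p=0.64.
P(Y=6) = C(5,4) · p^5 · (1−p)^1
= 5 · 0.10737 · 0.36 = 0.19327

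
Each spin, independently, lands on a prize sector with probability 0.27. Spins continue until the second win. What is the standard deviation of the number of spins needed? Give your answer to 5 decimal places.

Y = total spins until the second success; negative binomial with r=2, p=0.27.
SD(Y) = √[r(1−p)/p²] = √(20.0274348) = 4.4752022

4.47520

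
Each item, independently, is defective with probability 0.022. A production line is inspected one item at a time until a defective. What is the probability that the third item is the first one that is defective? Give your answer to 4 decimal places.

Geometric (trials to first success), p = 0.022.
P(Y = 3) = (1−p)^2 · p = 0.95648 · 0.022 = 0.021043

0.0210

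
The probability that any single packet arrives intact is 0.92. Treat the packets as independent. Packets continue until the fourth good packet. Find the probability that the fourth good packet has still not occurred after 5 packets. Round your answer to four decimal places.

0.0544

Needing more than 5 packets ⇔ fewer than 4 successes in the first 5. With X ~ Binomial(5, 0.92), P(Y > 5) = P(X ≤ 3).
  k=0: C(5,0)·0.92^0·0.08^5 = 0.000003
  k=1: C(5,1)·0.92^1·0.08^4 = 0.000188
  k=2: C(5,2)·0.92^2·0.08^3 = 0.004334
  k=3: C(5,3)·0.92^3·0.08^2 = 0.049836
P(X ≤ 3) = 0.054361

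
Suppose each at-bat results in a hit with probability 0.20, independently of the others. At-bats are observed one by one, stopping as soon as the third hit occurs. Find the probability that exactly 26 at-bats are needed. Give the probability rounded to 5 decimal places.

0.01417

Y = trial on which the third success occurs; negative binomial, r=3, p=0.20.
P(Y=26) = C(25,2) · p^3 · (1−p)^23
= 300 · 0.008 · 0.005903 = 0.0141671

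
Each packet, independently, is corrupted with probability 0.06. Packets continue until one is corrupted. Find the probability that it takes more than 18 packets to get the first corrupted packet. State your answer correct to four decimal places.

Y = number of packets to the first success; geometric, p = 0.06.
P(Y > 18) = P(first 18 all fail) = (1−p)^18 = 0.328323

0.3283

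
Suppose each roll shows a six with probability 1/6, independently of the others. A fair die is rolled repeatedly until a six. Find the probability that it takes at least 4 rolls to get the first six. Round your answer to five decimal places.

Y = number of rolls to the first success; geometric, p = 0.166667.
P(Y > 3) = P(first 3 all fail) = (1−p)^3 = 0.5787037

0.57870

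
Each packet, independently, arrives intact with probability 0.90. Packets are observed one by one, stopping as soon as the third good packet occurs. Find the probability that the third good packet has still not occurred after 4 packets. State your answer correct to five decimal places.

0.05230

Needing more than 4 packets ⇔ fewer than 3 successes in the first 4. With X ~ Binomial(4, 0.90), P(Y > 4) = P(X ≤ 2).
  k=0: C(4,0)·0.90^0·0.10^4 = 0.0001000
  k=1: C(4,1)·0.90^1·0.10^3 = 0.0036000
  k=2: C(4,2)·0.90^2·0.10^2 = 0.0486000
P(X ≤ 2) = 0.0523000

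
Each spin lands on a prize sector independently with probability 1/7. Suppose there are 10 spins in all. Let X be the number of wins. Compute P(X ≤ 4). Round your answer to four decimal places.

0.9920

X ~ Binomial(10, 0.142857); P(X ≤ 4) = Σ C(10,k) p^k (1−p)^(10−k) over k:
  k=0: C(10,0)·0.142857^0·0.857143^10 = 0.214058
  k=1: C(10,1)·0.142857^1·0.857143^9 = 0.356764
  k=2: C(10,2)·0.142857^2·0.857143^8 = 0.267573
  k=3: C(10,3)·0.142857^3·0.857143^7 = 0.118921
  k=4: C(10,4)·0.142857^4·0.857143^6 = 0.034685
Total = 0.992002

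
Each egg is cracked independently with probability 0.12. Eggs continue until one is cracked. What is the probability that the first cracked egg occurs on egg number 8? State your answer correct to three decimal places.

Geometric (trials to first success), p = 0.12.
P(Y = 8) = (1−p)^7 · p = 0.40868 · 0.12 = 0.04904

0.049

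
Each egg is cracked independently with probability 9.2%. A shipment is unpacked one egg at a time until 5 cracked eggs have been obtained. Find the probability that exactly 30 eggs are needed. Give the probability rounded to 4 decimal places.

Y = trial on which the fifth success occurs; negative binomial, r=5, p=0.092.
P(Y=30) = C(29,4) · p^5 · (1−p)^25
= 23751 · 6.5908e-06 · 0.089567 = 0.014021

0.0140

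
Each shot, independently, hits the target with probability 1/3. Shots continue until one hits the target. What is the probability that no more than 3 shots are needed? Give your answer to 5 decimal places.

0.70370

Y = number of shots to the first success; geometric, p = 0.333333.
P(Y ≤ 3) = 1 − (1−p)^3 = 1 − 0.2962963 = 0.7037037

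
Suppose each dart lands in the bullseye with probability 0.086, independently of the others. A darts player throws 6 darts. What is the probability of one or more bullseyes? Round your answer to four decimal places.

0.4170

P(at least one) = 1 − P(none) = 1 − (1 − 0.086)^6
= 1 − 0.583012 = 0.416988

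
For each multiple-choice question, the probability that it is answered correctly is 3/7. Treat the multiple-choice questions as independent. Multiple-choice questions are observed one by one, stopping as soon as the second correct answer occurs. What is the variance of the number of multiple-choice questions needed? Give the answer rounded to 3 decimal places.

6.222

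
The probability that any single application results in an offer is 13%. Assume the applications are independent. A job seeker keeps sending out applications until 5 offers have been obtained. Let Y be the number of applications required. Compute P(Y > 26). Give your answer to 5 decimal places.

0.75651

Needing more than 26 applications ⇔ fewer than 5 successes in the first 26. With X ~ Binomial(26, 0.13), P(Y > 26) = P(X ≤ 4).
  k=0: C(26,0)·0.13^0·0.87^26 = 0.0267609
  k=1: C(26,1)·0.13^1·0.87^25 = 0.1039676
  k=2: C(26,2)·0.13^2·0.87^24 = 0.1941924
  k=3: C(26,3)·0.13^3·0.87^23 = 0.2321380
  k=4: C(26,4)·0.13^4·0.87^22 = 0.1994519
P(X ≤ 4) = 0.7565107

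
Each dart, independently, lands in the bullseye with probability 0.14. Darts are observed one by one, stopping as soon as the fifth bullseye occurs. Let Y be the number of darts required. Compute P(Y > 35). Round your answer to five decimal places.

Needing more than 35 darts ⇔ fewer than 5 successes in the first 35. With X ~ Binomial(35, 0.14), P(Y > 35) = P(X ≤ 4).
  k=0: C(35,0)·0.14^0·0.86^35 = 0.0050985
  k=1: C(35,1)·0.14^1·0.86^34 = 0.0290498
  k=2: C(35,2)·0.14^2·0.86^33 = 0.0803937
  k=3: C(35,3)·0.14^3·0.86^32 = 0.1439608
  k=4: C(35,4)·0.14^4·0.86^31 = 0.1874838
P(X ≤ 4) = 0.4459866

0.44599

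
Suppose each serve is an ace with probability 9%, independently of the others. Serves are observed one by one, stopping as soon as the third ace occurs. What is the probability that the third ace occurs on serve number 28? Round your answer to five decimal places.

0.02421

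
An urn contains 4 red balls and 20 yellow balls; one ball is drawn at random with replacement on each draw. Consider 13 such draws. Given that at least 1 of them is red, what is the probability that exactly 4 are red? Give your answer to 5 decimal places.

X ~ Binomial(13, 0.166667). Want P(X=4 | X≥1) = P(X=4) / P(X≥1).
P(X=4) = C(13,4)·0.166667^4·0.833333^9 = 0.1069227
P(X≥1) = 1 − 0.0934639 = 0.9065361
Ratio = 0.1069227 / 0.9065361 = 0.1179464

0.11795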